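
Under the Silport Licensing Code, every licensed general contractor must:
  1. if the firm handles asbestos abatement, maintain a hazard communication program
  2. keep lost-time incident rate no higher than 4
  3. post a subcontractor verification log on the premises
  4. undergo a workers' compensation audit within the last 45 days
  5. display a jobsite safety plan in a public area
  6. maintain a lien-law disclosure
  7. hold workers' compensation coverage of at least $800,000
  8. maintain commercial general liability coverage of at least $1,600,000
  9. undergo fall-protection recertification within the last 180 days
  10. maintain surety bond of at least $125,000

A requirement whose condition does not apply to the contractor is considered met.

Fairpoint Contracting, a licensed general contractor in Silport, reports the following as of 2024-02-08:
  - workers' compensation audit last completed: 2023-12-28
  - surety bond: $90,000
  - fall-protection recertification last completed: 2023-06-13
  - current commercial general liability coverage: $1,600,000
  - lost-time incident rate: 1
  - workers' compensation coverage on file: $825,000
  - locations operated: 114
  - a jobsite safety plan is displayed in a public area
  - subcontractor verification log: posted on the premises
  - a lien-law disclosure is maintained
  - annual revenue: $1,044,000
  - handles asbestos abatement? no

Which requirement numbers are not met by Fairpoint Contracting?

1. condition 'handles asbestos abatement' does not hold → requirement n/a → met
2. lost-time incident rate 1 ≤ 4 → met
3. subcontractor verification log present → met
4. workers' compensation audit 42 days ago vs limit 45 → met
5. jobsite safety plan present → met
6. lien-law disclosure present → met
7. workers' compensation coverage $825,000 ≥ $800,000 → met
8. commercial general liability coverage $1,600,000 ≥ $1,600,000 → met
9. fall-protection recertification 240 days ago vs limit 180 → not met
10. surety bond $90,000 < $125,000 → not met
Not met: 9, 10

9, 10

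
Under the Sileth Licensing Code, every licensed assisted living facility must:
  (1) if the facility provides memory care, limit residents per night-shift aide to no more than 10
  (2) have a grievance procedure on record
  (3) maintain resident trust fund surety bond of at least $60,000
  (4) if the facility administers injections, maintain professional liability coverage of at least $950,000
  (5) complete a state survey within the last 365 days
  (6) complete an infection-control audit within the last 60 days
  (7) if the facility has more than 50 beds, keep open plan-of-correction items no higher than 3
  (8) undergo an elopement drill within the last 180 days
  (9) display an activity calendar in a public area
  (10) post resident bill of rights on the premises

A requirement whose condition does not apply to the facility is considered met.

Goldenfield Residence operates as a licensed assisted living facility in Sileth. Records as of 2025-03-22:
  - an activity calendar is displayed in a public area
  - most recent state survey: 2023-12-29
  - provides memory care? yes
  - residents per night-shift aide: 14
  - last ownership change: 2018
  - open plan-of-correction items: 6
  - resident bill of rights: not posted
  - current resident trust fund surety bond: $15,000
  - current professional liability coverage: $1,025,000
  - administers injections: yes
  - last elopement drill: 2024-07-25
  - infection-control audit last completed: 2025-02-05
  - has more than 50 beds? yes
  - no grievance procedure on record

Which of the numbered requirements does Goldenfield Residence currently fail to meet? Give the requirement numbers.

1. condition 'provides memory care' holds; residents per night-shift aide 14 > 10 → not met
2. grievance procedure absent → not met
3. resident trust fund surety bond $15,000 < $60,000 → not met
4. condition 'administers injections' holds; professional liability coverage $1,025,000 ≥ $950,000 → met
5. state survey 449 days ago vs limit 365 → not met
6. infection-control audit 45 days ago vs limit 60 → met
7. condition 'has more than 50 beds' holds; open plan-of-correction items 6 > 3 → not met
8. elopement drill 240 days ago vs limit 180 → not met
9. activity calendar present → met
10. resident bill of rights absent → not met
Not met: 1, 2, 3, 5, 7, 8, 10

1, 2, 3, 5, 7, 8, 10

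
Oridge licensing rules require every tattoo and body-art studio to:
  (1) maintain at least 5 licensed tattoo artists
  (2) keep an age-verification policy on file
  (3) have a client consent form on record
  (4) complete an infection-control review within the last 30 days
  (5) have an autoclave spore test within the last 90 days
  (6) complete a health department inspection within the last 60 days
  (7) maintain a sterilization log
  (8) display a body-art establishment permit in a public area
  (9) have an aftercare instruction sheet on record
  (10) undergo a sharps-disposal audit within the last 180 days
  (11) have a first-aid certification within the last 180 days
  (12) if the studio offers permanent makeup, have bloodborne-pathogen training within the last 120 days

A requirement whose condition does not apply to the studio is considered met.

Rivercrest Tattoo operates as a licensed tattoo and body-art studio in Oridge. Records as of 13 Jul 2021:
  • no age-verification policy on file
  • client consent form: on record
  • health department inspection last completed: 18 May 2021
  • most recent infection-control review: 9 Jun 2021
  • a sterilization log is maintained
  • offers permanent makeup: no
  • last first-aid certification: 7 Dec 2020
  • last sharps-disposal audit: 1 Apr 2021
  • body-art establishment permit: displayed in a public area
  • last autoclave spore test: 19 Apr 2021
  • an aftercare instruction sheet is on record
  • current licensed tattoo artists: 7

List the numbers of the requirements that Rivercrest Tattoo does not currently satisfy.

2, 4, 11

1. licensed tattoo artists 7 ≥ 5 → met
2. age-verification policy absent → not met
3. client consent form present → met
4. infection-control review 34 days ago vs limit 30 → not met
5. autoclave spore test 85 days ago vs limit 90 → met
6. health department inspection 56 days ago vs limit 60 → met
7. sterilization log present → met
8. body-art establishment permit present → met
9. aftercare instruction sheet present → met
10. sharps-disposal audit 103 days ago vs limit 180 → met
11. first-aid certification 218 days ago vs limit 180 → not met
12. condition 'offers permanent makeup' does not hold → requirement n/a → met
Not met: 2, 4, 11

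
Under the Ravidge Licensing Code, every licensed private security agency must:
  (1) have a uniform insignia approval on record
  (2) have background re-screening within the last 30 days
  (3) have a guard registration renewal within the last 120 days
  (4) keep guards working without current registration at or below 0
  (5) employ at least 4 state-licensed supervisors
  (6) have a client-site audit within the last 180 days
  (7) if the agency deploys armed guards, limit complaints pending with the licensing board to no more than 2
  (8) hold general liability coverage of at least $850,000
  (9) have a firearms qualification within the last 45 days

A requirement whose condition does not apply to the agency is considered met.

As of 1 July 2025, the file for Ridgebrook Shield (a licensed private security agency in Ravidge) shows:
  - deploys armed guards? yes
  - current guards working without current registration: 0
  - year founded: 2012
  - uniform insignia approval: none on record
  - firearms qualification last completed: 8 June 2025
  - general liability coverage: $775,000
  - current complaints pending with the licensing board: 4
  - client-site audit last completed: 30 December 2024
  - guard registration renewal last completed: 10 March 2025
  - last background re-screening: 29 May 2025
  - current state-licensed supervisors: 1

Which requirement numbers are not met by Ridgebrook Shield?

1. uniform insignia approval absent → not met
2. background re-screening 33 days ago vs limit 30 → not met
3. guard registration renewal 113 days ago vs limit 120 → met
4. guards working without current registration 0 ≤ 0 → met
5. state-licensed supervisors 1 < 4 → not met
6. client-site audit 183 days ago vs limit 180 → not met
7. condition 'deploys armed guards' holds; complaints pending with the licensing board 4 > 2 → not met
8. general liability coverage $775,000 < $850,000 → not met
9. firearms qualification 23 days ago vs limit 45 → met
Not met: 1, 2, 5, 6, 7, 8

1, 2, 5, 6, 7, 8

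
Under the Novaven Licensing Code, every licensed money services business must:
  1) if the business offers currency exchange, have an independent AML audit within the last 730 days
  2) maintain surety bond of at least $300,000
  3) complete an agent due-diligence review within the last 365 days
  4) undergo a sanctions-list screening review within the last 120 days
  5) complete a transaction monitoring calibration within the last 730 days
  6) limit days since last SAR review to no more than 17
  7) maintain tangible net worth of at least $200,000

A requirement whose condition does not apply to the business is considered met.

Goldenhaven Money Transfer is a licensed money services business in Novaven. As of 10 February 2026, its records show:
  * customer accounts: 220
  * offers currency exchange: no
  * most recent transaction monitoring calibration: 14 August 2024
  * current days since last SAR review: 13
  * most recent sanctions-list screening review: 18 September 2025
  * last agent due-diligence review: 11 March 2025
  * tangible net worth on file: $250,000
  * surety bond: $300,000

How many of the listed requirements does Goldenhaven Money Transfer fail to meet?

1. condition 'offers currency exchange' does not hold → requirement n/a → met
2. surety bond $300,000 ≥ $300,000 → met
3. agent due-diligence review 336 days ago vs limit 365 → met
4. sanctions-list screening review 145 days ago vs limit 120 → not met
5. transaction monitoring calibration 545 days ago vs limit 730 → met
6. days since last SAR review 13 ≤ 17 → met
7. tangible net worth $250,000 ≥ $200,000 → met
Not met: 1 of 7

1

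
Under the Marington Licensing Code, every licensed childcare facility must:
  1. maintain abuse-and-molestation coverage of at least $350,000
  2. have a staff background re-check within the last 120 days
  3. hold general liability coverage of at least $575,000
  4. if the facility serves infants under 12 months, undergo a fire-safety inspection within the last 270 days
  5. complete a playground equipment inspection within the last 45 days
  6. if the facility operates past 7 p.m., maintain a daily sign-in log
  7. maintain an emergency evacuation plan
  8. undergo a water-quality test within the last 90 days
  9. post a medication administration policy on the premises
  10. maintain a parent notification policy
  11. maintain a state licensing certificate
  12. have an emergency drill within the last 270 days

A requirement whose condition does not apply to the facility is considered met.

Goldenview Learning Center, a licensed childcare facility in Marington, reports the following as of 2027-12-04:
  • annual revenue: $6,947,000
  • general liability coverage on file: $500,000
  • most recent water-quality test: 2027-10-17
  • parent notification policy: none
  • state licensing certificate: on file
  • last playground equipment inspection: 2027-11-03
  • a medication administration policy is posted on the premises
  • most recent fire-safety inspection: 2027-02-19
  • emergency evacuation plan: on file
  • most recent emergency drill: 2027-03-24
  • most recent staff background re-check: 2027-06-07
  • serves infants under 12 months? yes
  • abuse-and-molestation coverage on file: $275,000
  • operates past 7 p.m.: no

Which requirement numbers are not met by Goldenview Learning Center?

1. abuse-and-molestation coverage $275,000 < $350,000 → not met
2. staff background re-check 180 days ago vs limit 120 → not met
3. general liability coverage $500,000 < $575,000 → not met
4. condition 'serves infants under 12 months' holds; fire-safety inspection 288 days ago vs limit 270 → not met
5. playground equipment inspection 31 days ago vs limit 45 → met
6. condition 'operates past 7 p.m.' does not hold → requirement n/a → met
7. emergency evacuation plan present → met
8. water-quality test 48 days ago vs limit 90 → met
9. medication administration policy present → met
10. parent notification policy absent → not met
11. state licensing certificate present → met
12. emergency drill 255 days ago vs limit 270 → met
Not met: 1, 2, 3, 4, 10

1, 2, 3, 4, 10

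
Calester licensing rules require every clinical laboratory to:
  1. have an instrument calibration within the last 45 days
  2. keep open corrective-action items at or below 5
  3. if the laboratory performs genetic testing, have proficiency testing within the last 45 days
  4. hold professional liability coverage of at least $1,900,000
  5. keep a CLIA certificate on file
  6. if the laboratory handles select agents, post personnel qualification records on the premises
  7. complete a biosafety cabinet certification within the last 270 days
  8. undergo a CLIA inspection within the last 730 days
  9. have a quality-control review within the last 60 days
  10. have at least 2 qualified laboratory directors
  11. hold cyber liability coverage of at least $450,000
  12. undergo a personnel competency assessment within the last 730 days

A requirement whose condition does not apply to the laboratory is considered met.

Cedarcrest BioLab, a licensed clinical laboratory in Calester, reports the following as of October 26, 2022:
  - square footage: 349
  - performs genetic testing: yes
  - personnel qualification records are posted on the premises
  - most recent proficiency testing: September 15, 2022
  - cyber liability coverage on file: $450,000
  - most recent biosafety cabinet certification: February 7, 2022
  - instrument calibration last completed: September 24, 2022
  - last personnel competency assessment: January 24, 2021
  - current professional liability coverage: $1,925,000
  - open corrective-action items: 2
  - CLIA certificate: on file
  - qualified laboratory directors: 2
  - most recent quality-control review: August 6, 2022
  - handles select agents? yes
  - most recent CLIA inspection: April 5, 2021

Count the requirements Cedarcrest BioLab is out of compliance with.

1

1. instrument calibration 32 days ago vs limit 45 → met
2. open corrective-action items 2 ≤ 5 → met
3. condition 'performs genetic testing' holds; proficiency testing 41 days ago vs limit 45 → met
4. professional liability coverage $1,925,000 ≥ $1,900,000 → met
5. CLIA certificate present → met
6. condition 'handles select agents' holds; personnel qualification records present → met
7. biosafety cabinet certification 261 days ago vs limit 270 → met
8. CLIA inspection 569 days ago vs limit 730 → met
9. quality-control review 81 days ago vs limit 60 → not met
10. qualified laboratory directors 2 ≥ 2 → met
11. cyber liability coverage $450,000 ≥ $450,000 → met
12. personnel competency assessment 640 days ago vs limit 730 → met
Not met: 1 of 12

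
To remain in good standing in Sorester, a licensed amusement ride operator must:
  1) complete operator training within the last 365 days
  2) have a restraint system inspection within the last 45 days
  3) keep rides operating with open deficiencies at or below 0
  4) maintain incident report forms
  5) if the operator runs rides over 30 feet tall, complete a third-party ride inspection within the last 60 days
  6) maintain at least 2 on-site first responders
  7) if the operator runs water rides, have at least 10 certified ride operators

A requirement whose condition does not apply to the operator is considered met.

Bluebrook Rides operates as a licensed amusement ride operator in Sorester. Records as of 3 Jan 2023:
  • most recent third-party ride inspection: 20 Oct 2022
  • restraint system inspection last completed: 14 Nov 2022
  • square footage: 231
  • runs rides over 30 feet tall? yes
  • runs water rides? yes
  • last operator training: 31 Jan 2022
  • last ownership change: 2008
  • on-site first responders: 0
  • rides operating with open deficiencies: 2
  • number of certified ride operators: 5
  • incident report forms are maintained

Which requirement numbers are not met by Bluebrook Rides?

1. operator training 337 days ago vs limit 365 → met
2. restraint system inspection 50 days ago vs limit 45 → not met
3. rides operating with open deficiencies 2 > 0 → not met
4. incident report forms present → met
5. condition 'runs rides over 30 feet tall' holds; third-party ride inspection 75 days ago vs limit 60 → not met
6. on-site first responders 0 < 2 → not met
7. condition 'runs water rides' holds; certified ride operators 5 < 10 → not met
Not met: 2, 3, 5, 6, 7

2, 3, 5, 6, 7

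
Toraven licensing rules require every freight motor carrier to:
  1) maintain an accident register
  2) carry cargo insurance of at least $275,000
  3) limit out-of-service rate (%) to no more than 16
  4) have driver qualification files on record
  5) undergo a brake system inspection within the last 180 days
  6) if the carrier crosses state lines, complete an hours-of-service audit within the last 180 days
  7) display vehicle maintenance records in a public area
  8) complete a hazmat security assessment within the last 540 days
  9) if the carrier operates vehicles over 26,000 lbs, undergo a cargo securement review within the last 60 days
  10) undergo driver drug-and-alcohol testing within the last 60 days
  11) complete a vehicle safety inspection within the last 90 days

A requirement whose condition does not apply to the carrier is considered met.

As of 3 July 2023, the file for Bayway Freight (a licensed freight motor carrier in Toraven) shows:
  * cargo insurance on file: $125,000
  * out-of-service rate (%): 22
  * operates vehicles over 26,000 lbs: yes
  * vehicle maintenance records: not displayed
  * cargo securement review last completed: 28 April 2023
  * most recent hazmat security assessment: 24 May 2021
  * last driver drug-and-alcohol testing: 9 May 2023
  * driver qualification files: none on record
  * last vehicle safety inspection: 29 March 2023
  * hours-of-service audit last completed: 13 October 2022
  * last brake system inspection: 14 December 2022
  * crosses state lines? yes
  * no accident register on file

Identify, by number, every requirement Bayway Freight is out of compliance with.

1. accident register absent → not met
2. cargo insurance $125,000 < $275,000 → not met
3. out-of-service rate (%) 22 > 16 → not met
4. driver qualification files absent → not met
5. brake system inspection 201 days ago vs limit 180 → not met
6. condition 'crosses state lines' holds; hours-of-service audit 263 days ago vs limit 180 → not met
7. vehicle maintenance records absent → not met
8. hazmat security assessment 770 days ago vs limit 540 → not met
9. condition 'operates vehicles over 26,000 lbs' holds; cargo securement review 66 days ago vs limit 60 → not met
10. driver drug-and-alcohol testing 55 days ago vs limit 60 → met
11. vehicle safety inspection 96 days ago vs limit 90 → not met
Not met: 1, 2, 3, 4, 5, 6, 7, 8, 9, 11

1, 2, 3, 4, 5, 6, 7, 8, 9, 11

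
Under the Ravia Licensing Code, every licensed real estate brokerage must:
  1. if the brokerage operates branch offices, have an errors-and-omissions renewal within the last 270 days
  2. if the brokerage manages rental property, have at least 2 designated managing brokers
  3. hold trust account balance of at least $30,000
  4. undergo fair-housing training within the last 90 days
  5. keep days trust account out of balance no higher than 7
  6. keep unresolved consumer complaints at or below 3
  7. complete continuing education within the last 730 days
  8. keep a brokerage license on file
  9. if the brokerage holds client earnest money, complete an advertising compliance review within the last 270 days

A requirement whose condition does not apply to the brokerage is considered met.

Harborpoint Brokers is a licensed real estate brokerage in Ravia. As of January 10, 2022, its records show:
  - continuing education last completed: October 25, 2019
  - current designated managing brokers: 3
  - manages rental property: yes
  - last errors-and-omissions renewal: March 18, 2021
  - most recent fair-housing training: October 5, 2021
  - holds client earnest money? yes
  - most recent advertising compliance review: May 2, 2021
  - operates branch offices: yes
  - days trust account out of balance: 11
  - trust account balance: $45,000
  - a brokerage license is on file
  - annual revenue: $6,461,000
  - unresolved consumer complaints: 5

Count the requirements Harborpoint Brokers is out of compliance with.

1. condition 'operates branch offices' holds; errors-and-omissions renewal 298 days ago vs limit 270 → not met
2. condition 'manages rental property' holds; designated managing brokers 3 ≥ 2 → met
3. trust account balance $45,000 ≥ $30,000 → met
4. fair-housing training 97 days ago vs limit 90 → not met
5. days trust account out of balance 11 > 7 → not met
6. unresolved consumer complaints 5 > 3 → not met
7. continuing education 808 days ago vs limit 730 → not met
8. brokerage license present → met
9. condition 'holds client earnest money' holds; advertising compliance review 253 days ago vs limit 270 → met
Not met: 5 of 9

5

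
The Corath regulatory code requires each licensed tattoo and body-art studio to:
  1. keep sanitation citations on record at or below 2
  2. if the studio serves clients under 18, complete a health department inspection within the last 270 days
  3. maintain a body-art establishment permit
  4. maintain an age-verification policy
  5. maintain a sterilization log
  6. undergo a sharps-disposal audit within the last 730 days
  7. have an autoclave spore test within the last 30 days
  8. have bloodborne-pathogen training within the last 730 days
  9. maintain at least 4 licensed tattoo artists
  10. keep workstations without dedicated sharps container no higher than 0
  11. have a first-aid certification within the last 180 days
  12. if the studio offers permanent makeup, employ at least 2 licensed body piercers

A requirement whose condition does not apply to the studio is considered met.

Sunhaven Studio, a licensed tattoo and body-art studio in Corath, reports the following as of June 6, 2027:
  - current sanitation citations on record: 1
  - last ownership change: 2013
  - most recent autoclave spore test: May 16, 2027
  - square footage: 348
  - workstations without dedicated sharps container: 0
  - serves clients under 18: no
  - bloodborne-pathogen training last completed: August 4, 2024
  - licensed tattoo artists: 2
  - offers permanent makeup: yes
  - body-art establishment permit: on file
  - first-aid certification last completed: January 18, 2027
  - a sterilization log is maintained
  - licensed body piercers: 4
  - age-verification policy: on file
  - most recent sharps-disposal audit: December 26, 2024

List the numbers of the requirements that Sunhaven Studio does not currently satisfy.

1. sanitation citations on record 1 ≤ 2 → met
2. condition 'serves clients under 18' does not hold → requirement n/a → met
3. body-art establishment permit present → met
4. age-verification policy present → met
5. sterilization log present → met
6. sharps-disposal audit 892 days ago vs limit 730 → not met
7. autoclave spore test 21 days ago vs limit 30 → met
8. bloodborne-pathogen training 1036 days ago vs limit 730 → not met
9. licensed tattoo artists 2 < 4 → not met
10. workstations without dedicated sharps container 0 ≤ 0 → met
11. first-aid certification 139 days ago vs limit 180 → met
12. condition 'offers permanent makeup' holds; licensed body piercers 4 ≥ 2 → met
Not met: 6, 8, 9

6, 8, 9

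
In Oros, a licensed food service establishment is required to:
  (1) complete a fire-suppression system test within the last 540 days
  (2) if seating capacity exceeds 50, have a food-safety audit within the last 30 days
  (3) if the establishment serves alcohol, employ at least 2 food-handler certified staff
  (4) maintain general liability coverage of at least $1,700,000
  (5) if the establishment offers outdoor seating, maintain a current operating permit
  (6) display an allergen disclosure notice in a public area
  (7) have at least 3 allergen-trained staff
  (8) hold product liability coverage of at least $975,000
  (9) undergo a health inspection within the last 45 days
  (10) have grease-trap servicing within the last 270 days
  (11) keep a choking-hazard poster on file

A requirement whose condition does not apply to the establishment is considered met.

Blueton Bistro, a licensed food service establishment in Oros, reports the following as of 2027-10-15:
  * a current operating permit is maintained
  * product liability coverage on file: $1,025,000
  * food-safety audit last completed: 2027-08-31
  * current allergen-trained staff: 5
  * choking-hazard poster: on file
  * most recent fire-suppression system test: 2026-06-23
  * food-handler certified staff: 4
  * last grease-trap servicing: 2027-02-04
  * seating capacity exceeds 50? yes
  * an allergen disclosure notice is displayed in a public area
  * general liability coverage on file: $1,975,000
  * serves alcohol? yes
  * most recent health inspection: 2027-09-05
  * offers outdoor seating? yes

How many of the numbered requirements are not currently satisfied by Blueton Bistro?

1

1. fire-suppression system test 479 days ago vs limit 540 → met
2. condition 'seating capacity exceeds 50' holds; food-safety audit 45 days ago vs limit 30 → not met
3. condition 'serves alcohol' holds; food-handler certified staff 4 ≥ 2 → met
4. general liability coverage $1,975,000 ≥ $1,700,000 → met
5. condition 'offers outdoor seating' holds; current operating permit present → met
6. allergen disclosure notice present → met
7. allergen-trained staff 5 ≥ 3 → met
8. product liability coverage $1,025,000 ≥ $975,000 → met
9. health inspection 40 days ago vs limit 45 → met
10. grease-trap servicing 253 days ago vs limit 270 → met
11. choking-hazard poster present → met
Not met: 1 of 11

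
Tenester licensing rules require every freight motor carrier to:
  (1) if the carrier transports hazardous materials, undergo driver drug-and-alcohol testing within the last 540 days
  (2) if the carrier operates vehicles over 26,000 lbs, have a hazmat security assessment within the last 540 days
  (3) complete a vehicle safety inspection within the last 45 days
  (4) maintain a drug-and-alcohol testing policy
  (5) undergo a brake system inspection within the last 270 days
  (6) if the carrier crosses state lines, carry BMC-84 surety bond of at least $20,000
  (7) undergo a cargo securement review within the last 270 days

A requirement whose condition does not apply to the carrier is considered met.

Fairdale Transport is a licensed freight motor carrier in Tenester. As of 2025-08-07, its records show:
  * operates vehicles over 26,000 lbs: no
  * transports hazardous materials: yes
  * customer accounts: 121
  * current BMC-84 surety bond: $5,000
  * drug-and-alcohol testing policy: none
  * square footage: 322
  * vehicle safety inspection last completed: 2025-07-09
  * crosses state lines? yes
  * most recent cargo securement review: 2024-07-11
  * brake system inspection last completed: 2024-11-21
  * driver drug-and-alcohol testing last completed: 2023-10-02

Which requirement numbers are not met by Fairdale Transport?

1, 4, 6, 7

1. condition 'transports hazardous materials' holds; driver drug-and-alcohol testing 675 days ago vs limit 540 → not met
2. condition 'operates vehicles over 26,000 lbs' does not hold → requirement n/a → met
3. vehicle safety inspection 29 days ago vs limit 45 → met
4. drug-and-alcohol testing policy absent → not met
5. brake system inspection 259 days ago vs limit 270 → met
6. condition 'crosses state lines' holds; BMC-84 surety bond $5,000 < $20,000 → not met
7. cargo securement review 392 days ago vs limit 270 → not met
Not met: 1, 4, 6, 7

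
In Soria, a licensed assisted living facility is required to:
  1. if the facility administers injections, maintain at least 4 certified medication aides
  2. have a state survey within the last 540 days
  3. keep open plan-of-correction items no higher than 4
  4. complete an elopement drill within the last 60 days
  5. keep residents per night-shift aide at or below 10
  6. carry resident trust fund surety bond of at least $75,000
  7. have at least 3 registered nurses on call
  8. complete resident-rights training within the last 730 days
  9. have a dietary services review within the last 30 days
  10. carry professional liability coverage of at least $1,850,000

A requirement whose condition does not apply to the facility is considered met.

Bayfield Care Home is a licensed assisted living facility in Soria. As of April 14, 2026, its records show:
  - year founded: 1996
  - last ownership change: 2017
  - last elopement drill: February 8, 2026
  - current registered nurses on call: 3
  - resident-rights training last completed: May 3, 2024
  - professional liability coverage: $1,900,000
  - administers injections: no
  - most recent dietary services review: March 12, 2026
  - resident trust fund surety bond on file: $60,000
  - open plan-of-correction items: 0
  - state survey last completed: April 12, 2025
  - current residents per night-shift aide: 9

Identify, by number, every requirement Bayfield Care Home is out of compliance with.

1. condition 'administers injections' does not hold → requirement n/a → met
2. state survey 367 days ago vs limit 540 → met
3. open plan-of-correction items 0 ≤ 4 → met
4. elopement drill 65 days ago vs limit 60 → not met
5. residents per night-shift aide 9 ≤ 10 → met
6. resident trust fund surety bond $60,000 < $75,000 → not met
7. registered nurses on call 3 ≥ 3 → met
8. resident-rights training 711 days ago vs limit 730 → met
9. dietary services review 33 days ago vs limit 30 → not met
10. professional liability coverage $1,900,000 ≥ $1,850,000 → met
Not met: 4, 6, 9

4, 6, 9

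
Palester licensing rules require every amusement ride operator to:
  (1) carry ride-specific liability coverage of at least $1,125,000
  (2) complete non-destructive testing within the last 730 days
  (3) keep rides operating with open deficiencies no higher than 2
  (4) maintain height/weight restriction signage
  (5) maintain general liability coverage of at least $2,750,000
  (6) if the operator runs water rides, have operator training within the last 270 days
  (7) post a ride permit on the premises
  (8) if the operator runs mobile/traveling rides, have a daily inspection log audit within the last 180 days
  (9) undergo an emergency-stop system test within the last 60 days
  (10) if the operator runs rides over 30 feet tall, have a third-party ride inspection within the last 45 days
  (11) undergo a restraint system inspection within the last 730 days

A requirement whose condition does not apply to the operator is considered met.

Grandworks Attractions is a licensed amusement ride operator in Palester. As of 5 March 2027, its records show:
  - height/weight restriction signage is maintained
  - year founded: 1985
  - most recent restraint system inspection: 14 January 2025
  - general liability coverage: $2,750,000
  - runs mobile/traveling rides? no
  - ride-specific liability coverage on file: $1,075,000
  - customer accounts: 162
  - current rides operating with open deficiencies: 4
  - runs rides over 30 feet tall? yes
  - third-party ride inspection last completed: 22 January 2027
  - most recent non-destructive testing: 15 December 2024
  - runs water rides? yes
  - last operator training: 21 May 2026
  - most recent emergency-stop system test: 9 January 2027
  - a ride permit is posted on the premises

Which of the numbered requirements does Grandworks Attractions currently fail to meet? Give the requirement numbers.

1. ride-specific liability coverage $1,075,000 < $1,125,000 → not met
2. non-destructive testing 810 days ago vs limit 730 → not met
3. rides operating with open deficiencies 4 > 2 → not met
4. height/weight restriction signage present → met
5. general liability coverage $2,750,000 ≥ $2,750,000 → met
6. condition 'runs water rides' holds; operator training 288 days ago vs limit 270 → not met
7. ride permit present → met
8. condition 'runs mobile/traveling rides' does not hold → requirement n/a → met
9. emergency-stop system test 55 days ago vs limit 60 → met
10. condition 'runs rides over 30 feet tall' holds; third-party ride inspection 42 days ago vs limit 45 → met
11. restraint system inspection 780 days ago vs limit 730 → not met
Not met: 1, 2, 3, 6, 11

1, 2, 3, 6, 11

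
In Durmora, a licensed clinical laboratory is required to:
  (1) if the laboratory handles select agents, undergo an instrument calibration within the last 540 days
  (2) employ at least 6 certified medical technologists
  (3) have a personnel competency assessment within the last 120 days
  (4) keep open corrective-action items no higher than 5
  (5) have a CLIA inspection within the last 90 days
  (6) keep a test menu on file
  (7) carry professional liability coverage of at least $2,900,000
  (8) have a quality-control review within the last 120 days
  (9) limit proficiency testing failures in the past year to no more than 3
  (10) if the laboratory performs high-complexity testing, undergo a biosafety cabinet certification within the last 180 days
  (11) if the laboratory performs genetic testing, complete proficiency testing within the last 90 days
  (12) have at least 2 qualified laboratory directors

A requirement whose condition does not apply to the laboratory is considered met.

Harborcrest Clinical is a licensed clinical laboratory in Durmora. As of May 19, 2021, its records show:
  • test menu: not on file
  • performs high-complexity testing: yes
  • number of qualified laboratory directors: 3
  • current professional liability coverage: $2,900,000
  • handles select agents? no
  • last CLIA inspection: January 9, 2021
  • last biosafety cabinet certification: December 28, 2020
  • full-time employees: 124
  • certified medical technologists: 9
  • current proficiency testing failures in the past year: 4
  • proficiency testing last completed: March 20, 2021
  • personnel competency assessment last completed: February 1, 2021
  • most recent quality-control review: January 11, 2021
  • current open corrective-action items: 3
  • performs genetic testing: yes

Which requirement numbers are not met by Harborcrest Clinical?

5, 6, 8, 9

1. condition 'handles select agents' does not hold → requirement n/a → met
2. certified medical technologists 9 ≥ 6 → met
3. personnel competency assessment 107 days ago vs limit 120 → met
4. open corrective-action items 3 ≤ 5 → met
5. CLIA inspection 130 days ago vs limit 90 → not met
6. test menu absent → not met
7. professional liability coverage $2,900,000 ≥ $2,900,000 → met
8. quality-control review 128 days ago vs limit 120 → not met
9. proficiency testing failures in the past year 4 > 3 → not met
10. condition 'performs high-complexity testing' holds; biosafety cabinet certification 142 days ago vs limit 180 → met
11. condition 'performs genetic testing' holds; proficiency testing 60 days ago vs limit 90 → met
12. qualified laboratory directors 3 ≥ 2 → met
Not met: 5, 6, 8, 9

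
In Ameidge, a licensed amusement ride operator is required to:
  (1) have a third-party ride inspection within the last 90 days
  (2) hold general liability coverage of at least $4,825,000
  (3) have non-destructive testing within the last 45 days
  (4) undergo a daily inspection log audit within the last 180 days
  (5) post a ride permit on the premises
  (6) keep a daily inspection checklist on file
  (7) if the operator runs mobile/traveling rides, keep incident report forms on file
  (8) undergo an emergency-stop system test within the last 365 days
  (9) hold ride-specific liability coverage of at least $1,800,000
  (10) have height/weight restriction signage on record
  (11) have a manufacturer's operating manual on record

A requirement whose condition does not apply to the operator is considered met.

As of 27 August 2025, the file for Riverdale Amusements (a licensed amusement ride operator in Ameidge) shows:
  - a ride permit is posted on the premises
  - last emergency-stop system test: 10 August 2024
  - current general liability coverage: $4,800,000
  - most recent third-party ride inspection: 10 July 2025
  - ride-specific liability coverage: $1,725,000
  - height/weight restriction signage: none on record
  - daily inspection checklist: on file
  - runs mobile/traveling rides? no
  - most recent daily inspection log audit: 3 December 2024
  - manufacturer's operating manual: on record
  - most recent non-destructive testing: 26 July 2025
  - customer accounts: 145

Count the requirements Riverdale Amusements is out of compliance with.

1. third-party ride inspection 48 days ago vs limit 90 → met
2. general liability coverage $4,800,000 < $4,825,000 → not met
3. non-destructive testing 32 days ago vs limit 45 → met
4. daily inspection log audit 267 days ago vs limit 180 → not met
5. ride permit present → met
6. daily inspection checklist present → met
7. condition 'runs mobile/traveling rides' does not hold → requirement n/a → met
8. emergency-stop system test 382 days ago vs limit 365 → not met
9. ride-specific liability coverage $1,725,000 < $1,800,000 → not met
10. height/weight restriction signage absent → not met
11. manufacturer's operating manual present → met
Not met: 5 of 11

5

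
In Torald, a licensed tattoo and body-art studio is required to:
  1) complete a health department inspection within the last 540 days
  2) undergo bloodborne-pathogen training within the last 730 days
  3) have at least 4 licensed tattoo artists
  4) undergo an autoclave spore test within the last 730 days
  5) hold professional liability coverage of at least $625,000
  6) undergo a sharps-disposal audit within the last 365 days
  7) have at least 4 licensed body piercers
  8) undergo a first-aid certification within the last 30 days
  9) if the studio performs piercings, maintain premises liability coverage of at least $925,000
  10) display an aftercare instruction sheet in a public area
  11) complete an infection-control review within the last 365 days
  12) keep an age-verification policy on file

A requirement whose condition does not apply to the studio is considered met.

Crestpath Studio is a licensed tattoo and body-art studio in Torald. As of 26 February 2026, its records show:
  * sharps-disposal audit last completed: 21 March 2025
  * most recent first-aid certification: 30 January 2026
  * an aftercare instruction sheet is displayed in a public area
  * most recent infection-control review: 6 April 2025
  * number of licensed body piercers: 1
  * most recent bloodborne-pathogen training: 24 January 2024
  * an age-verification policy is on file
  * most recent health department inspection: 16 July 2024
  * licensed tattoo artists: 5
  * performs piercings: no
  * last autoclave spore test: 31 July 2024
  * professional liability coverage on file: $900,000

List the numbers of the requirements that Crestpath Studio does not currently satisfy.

1, 2, 7

1. health department inspection 590 days ago vs limit 540 → not met
2. bloodborne-pathogen training 764 days ago vs limit 730 → not met
3. licensed tattoo artists 5 ≥ 4 → met
4. autoclave spore test 575 days ago vs limit 730 → met
5. professional liability coverage $900,000 ≥ $625,000 → met
6. sharps-disposal audit 342 days ago vs limit 365 → met
7. licensed body piercers 1 < 4 → not met
8. first-aid certification 27 days ago vs limit 30 → met
9. condition 'performs piercings' does not hold → requirement n/a → met
10. aftercare instruction sheet present → met
11. infection-control review 326 days ago vs limit 365 → met
12. age-verification policy present → met
Not met: 1, 2, 7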